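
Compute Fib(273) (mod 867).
355

Matrix identity: Q^n = [[F_(n+1), F_n], [F_n, F_(n-1)]] with Q = [[1,1],[1,0]].
n = 273 = 100010001₂. Square-and-multiply, entries mod 867:
Q^1 = [[1,1],[1,0]]
Q^2 = (Q^1)² = [[2,1],[1,1]]
Q^4 = (Q^2)² = [[5,3],[3,2]]
Q^8 = (Q^4)² = [[34,21],[21,13]]
Q^17 = (Q^8)²·Q = [[850,730],[730,120]]
Q^34 = (Q^17)² = [[851,628],[628,223]]
Q^68 = (Q^34)² = [[155,813],[813,209]]
Q^136 = (Q^68)² = [[64,285],[285,646]]
Q^273 = (Q^136)²·Q = [[694,355],[355,339]]
F_273 mod 867 = Q^273[0][1] = 355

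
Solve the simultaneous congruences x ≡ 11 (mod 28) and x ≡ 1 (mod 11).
67

Using Chinese Remainder Theorem:
M = 28 × 11 = 308
M1 = 11, M2 = 28
y1 = 11^(-1) mod 28 = 23
y2 = 28^(-1) mod 11 = 2
x = (11×11×23 + 1×28×2) mod 308 = 67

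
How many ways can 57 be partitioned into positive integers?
614154

p(n) counts ways to write n as a sum of positive integers (order ignored).
Euler's pentagonal recurrence: p(k) = p(k-1) + p(k-2) - p(k-5) - p(k-7) + p(k-12) + p(k-15) - ... (offsets j(3j∓1)/2, signs ++--, p(0)=1, p(<0)=0).
DP table for k = 0..56: p(0)=1, p(1)=1, p(2)=2, p(3)=3, p(4)=5, p(5)=7, p(6)=11, p(7)=15, p(8)=22, p(9)=30, p(10)=42, p(11)=56, p(12)=77, p(13)=101, p(14)=135, p(15)=176, p(16)=231, p(17)=297, p(18)=385, p(19)=490, p(20)=627, p(21)=792, p(22)=1002, p(23)=1255, p(24)=1575, p(25)=1958, p(26)=2436, p(27)=3010, p(28)=3718, p(29)=4565, p(30)=5604, p(31)=6842, p(32)=8349, p(33)=10143, p(34)=12310, p(35)=14883, p(36)=17977, p(37)=21637, p(38)=26015, p(39)=31185, p(40)=37338, p(41)=44583, p(42)=53174, p(43)=63261, p(44)=75175, p(45)=89134, p(46)=105558, p(47)=124754, p(48)=147273, p(49)=173525, p(50)=204226, p(51)=239943, p(52)=281589, p(53)=329931, p(54)=386155, p(55)=451276, p(56)=526823.
Final step: p(57) = p(56) + p(55) - p(52) - p(50) + p(45) + p(42) - p(35) - p(31) + p(22) + p(17) - p(6) - p(0)
= 526823 + 451276 - 281589 - 204226 + 89134 + 53174 - 14883 - 6842 + 1002 + 297 - 11 - 1
= 614154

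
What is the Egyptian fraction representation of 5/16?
1/4 + 1/16

Greedy algorithm:
5/16: ceiling(16/5) = 4, use 1/4
1/16: ceiling(16/1) = 16, use 1/16
Result: 5/16 = 1/4 + 1/16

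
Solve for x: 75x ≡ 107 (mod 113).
x ≡ 18 (mod 113)

gcd(75, 113) = 1, which divides 107, so solutions exist.
Find 75^(-1) mod 113 by the extended Euclidean algorithm:
113 = 1 × 75 + 38  ⟹  38 = (1)·113 + (-1)·75
75 = 1 × 38 + 37  ⟹  37 = (-1)·113 + (2)·75
38 = 1 × 37 + 1  ⟹  1 = (2)·113 + (-3)·75
So (-3)·75 ≡ 1 (mod 113), i.e. 75^(-1) ≡ -3 ≡ 110 (mod 113).
x ≡ 110 × 107 = 11770 ≡ 18 (mod 113).
Check: 75 × 18 = 1350 ≡ 107 (mod 113).
Unique solution: x ≡ 18 (mod 113)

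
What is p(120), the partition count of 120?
1844349560

p(n) counts ways to write n as a sum of positive integers (order ignored).
Euler's pentagonal recurrence: p(k) = p(k-1) + p(k-2) - p(k-5) - p(k-7) + p(k-12) + p(k-15) - ... (offsets j(3j∓1)/2, signs ++--, p(0)=1, p(<0)=0).
DP table for k = 0..119: p(0)=1, p(1)=1, p(2)=2, p(3)=3, p(4)=5, p(5)=7, p(6)=11, p(7)=15, p(8)=22, p(9)=30, p(10)=42, p(11)=56, p(12)=77, p(13)=101, p(14)=135, p(15)=176, p(16)=231, p(17)=297, p(18)=385, p(19)=490, p(20)=627, p(21)=792, p(22)=1002, p(23)=1255, p(24)=1575, p(25)=1958, p(26)=2436, p(27)=3010, p(28)=3718, p(29)=4565, p(30)=5604, p(31)=6842, p(32)=8349, p(33)=10143, p(34)=12310, p(35)=14883, p(36)=17977, p(37)=21637, p(38)=26015, p(39)=31185, p(40)=37338, p(41)=44583, p(42)=53174, p(43)=63261, p(44)=75175, p(45)=89134, p(46)=105558, p(47)=124754, p(48)=147273, p(49)=173525, p(50)=204226, p(51)=239943, p(52)=281589, p(53)=329931, p(54)=386155, p(55)=451276, p(56)=526823, p(57)=614154, p(58)=715220, p(59)=831820, p(60)=966467, p(61)=1121505, p(62)=1300156, p(63)=1505499, p(64)=1741630, p(65)=2012558, p(66)=2323520, p(67)=2679689, p(68)=3087735, p(69)=3554345, p(70)=4087968, p(71)=4697205, p(72)=5392783, p(73)=6185689, p(74)=7089500, p(75)=8118264, p(76)=9289091, p(77)=10619863, p(78)=12132164, p(79)=13848650, p(80)=15796476, p(81)=18004327, p(82)=20506255, p(83)=23338469, p(84)=26543660, p(85)=30167357, p(86)=34262962, p(87)=38887673, p(88)=44108109, p(89)=49995925, p(90)=56634173, p(91)=64112359, p(92)=72533807, p(93)=82010177, p(94)=92669720, p(95)=104651419, p(96)=118114304, p(97)=133230930, p(98)=150198136, p(99)=169229875, p(100)=190569292, p(101)=214481126, p(102)=241265379, p(103)=271248950, p(104)=304801365, p(105)=342325709, p(106)=384276336, p(107)=431149389, p(108)=483502844, p(109)=541946240, p(110)=607163746, p(111)=679903203, p(112)=761002156, p(113)=851376628, p(114)=952050665, p(115)=1064144451, p(116)=1188908248, p(117)=1327710076, p(118)=1482074143, p(119)=1653668665.
Final step: p(120) = p(119) + p(118) - p(115) - p(113) + p(108) + p(105) - p(98) - p(94) + p(85) + p(80) - p(69) - p(63) + p(50) + p(43) - p(28) - p(20) + p(3)
= 1653668665 + 1482074143 - 1064144451 - 851376628 + 483502844 + 342325709 - 150198136 - 92669720 + 30167357 + 15796476 - 3554345 - 1505499 + 204226 + 63261 - 3718 - 627 + 3
= 1844349560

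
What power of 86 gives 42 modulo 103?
69

Baby-step giant-step with step n = ⌈√103⌉ = 11.
Baby steps 86^j mod 103 (j:value) for j=0..10: 0:1, 1:86, 2:83, 3:31, 4:91, 5:101, 6:34, 7:40, 8:41, 9:24, 10:4.
Giant-step multiplier: 86^(-11) ≡ 86^(102-11) = 86^91 ≡ 53 (mod 103).
Giant steps γ_i = 42·53^i mod 103: γ_0=42, γ_1=63, γ_2=43, γ_3=13, γ_4=71, γ_5=55, γ_6=31 (in table at j=3).
x = i·n + j = 6·11 + 3 = 69.
Check: 86^69 ≡ 42 (mod 103).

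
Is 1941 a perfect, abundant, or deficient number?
deficient

Proper divisors of 1941: sum = 1 + 3 + 647 = 651
Since 651 < 1941, 1941 is deficient.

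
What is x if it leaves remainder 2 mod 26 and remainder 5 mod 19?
366

Using Chinese Remainder Theorem:
M = 26 × 19 = 494
M1 = 19, M2 = 26
y1 = 19^(-1) mod 26 = 11
y2 = 26^(-1) mod 19 = 11
x = (2×19×11 + 5×26×11) mod 494 = 366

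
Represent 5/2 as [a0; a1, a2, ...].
[2; 2]

Euclidean algorithm steps:
5 = 2 × 2 + 1
2 = 2 × 1 + 0
Continued fraction: [2; 2]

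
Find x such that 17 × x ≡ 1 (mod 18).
17

gcd(17, 18) = 1, so the inverse exists.
Extended Euclidean algorithm on (18, 17):
18 = 1 × 17 + 1  ⟹  1 = (1)·18 + (-1)·17
So (-1)·17 ≡ 1 (mod 18), i.e. 17^(-1) ≡ -1 ≡ 17 (mod 18).
Check: 17 × 17 = 289 ≡ 1 (mod 18)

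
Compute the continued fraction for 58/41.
[1; 2, 2, 2, 3]

Euclidean algorithm steps:
58 = 1 × 41 + 17
41 = 2 × 17 + 7
17 = 2 × 7 + 3
7 = 2 × 3 + 1
3 = 3 × 1 + 0
Continued fraction: [1; 2, 2, 2, 3]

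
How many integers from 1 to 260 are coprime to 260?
96

260 = 2^2 × 5 × 13
φ(n) = n × ∏(1 - 1/p) for each prime p dividing n
φ(260) = 260 × (1 - 1/2) × (1 - 1/5) × (1 - 1/13) = 96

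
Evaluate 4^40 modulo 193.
85

Repeated squaring. Binary of 40 = 101000.
4^1 ≡ 4 (mod 193); 4^2 ≡ 16 (mod 193); 4^4 ≡ 63 (mod 193); 4^8 ≡ 109 (mod 193); 4^16 ≡ 108 (mod 193); 4^32 ≡ 84 (mod 193)
4^40 = 4^8 × 4^32 ≡ 85 (mod 193)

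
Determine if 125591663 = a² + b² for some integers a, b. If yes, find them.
Not possible

Factorization: 125591663 = 29 × 163^3
By Fermat: n is sum of two squares iff every prime p ≡ 3 (mod 4) appears to even power.
Prime(s) ≡ 3 (mod 4) with odd exponent: [(163, 3)]
Therefore 125591663 cannot be expressed as a² + b².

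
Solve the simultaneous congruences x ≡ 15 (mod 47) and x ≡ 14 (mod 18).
626

Using Chinese Remainder Theorem:
M = 47 × 18 = 846
M1 = 18, M2 = 47
y1 = 18^(-1) mod 47 = 34
y2 = 47^(-1) mod 18 = 5
x = (15×18×34 + 14×47×5) mod 846 = 626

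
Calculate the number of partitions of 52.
281589

p(n) counts ways to write n as a sum of positive integers (order ignored).
Euler's pentagonal recurrence: p(k) = p(k-1) + p(k-2) - p(k-5) - p(k-7) + p(k-12) + p(k-15) - ... (offsets j(3j∓1)/2, signs ++--, p(0)=1, p(<0)=0).
DP table for k = 0..51: p(0)=1, p(1)=1, p(2)=2, p(3)=3, p(4)=5, p(5)=7, p(6)=11, p(7)=15, p(8)=22, p(9)=30, p(10)=42, p(11)=56, p(12)=77, p(13)=101, p(14)=135, p(15)=176, p(16)=231, p(17)=297, p(18)=385, p(19)=490, p(20)=627, p(21)=792, p(22)=1002, p(23)=1255, p(24)=1575, p(25)=1958, p(26)=2436, p(27)=3010, p(28)=3718, p(29)=4565, p(30)=5604, p(31)=6842, p(32)=8349, p(33)=10143, p(34)=12310, p(35)=14883, p(36)=17977, p(37)=21637, p(38)=26015, p(39)=31185, p(40)=37338, p(41)=44583, p(42)=53174, p(43)=63261, p(44)=75175, p(45)=89134, p(46)=105558, p(47)=124754, p(48)=147273, p(49)=173525, p(50)=204226, p(51)=239943.
Final step: p(52) = p(51) + p(50) - p(47) - p(45) + p(40) + p(37) - p(30) - p(26) + p(17) + p(12) - p(1)
= 239943 + 204226 - 124754 - 89134 + 37338 + 21637 - 5604 - 2436 + 297 + 77 - 1
= 281589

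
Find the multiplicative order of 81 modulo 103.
17

103 is prime, so ord(81) divides φ(103) = 102.
Divisors of 102: 1, 2, 3, 6, 17, 34, 51, 102.
Repeated squaring: 81^1 ≡ 81, 81^2 ≡ 72, 81^4 ≡ 34, 81^8 ≡ 23, 81^16 ≡ 14, 81^32 ≡ 93, 81^64 ≡ 100 (mod 103).
Test 81^d mod 103 for each divisor d in increasing order:
81^1 ≡ 81
81^2 ≡ 72
81^3 = 81^2·81^1 ≡ 64
81^6 = 81^4·81^2 ≡ 79
81^17 = 81^16·81^1 ≡ 1  ← first divisor giving 1
The order is 17.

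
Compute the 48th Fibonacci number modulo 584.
432

Matrix identity: Q^n = [[F_(n+1), F_n], [F_n, F_(n-1)]] with Q = [[1,1],[1,0]].
n = 48 = 110000₂. Square-and-multiply, entries mod 584:
Q^1 = [[1,1],[1,0]]
Q^3 = (Q^1)²·Q = [[3,2],[2,1]]
Q^6 = (Q^3)² = [[13,8],[8,5]]
Q^12 = (Q^6)² = [[233,144],[144,89]]
Q^24 = (Q^12)² = [[273,232],[232,41]]
Q^48 = (Q^24)² = [[457,432],[432,25]]
F_48 mod 584 = Q^48[0][1] = 432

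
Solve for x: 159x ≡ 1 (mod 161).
80

gcd(159, 161) = 1, so the inverse exists.
Extended Euclidean algorithm on (161, 159):
161 = 1 × 159 + 2  ⟹  2 = (1)·161 + (-1)·159
159 = 79 × 2 + 1  ⟹  1 = (-79)·161 + (80)·159
So (80)·159 ≡ 1 (mod 161), i.e. 159^(-1) ≡ 80 (mod 161).
Check: 159 × 80 = 12720 ≡ 1 (mod 161)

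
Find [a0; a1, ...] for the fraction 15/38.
[0; 2, 1, 1, 7]

Euclidean algorithm steps:
15 = 0 × 38 + 15
38 = 2 × 15 + 8
15 = 1 × 8 + 7
8 = 1 × 7 + 1
7 = 7 × 1 + 0
Continued fraction: [0; 2, 1, 1, 7]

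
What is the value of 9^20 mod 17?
16

Repeated squaring. Binary of 20 = 10100.
9^1 ≡ 9 (mod 17); 9^2 ≡ 13 (mod 17); 9^4 ≡ 16 (mod 17); 9^8 ≡ 1 (mod 17); 9^16 ≡ 1 (mod 17)
9^20 = 9^4 × 9^16 ≡ 16 (mod 17)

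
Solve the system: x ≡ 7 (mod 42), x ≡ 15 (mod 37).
385

Using Chinese Remainder Theorem:
M = 42 × 37 = 1554
M1 = 37, M2 = 42
y1 = 37^(-1) mod 42 = 25
y2 = 42^(-1) mod 37 = 15
x = (7×37×25 + 15×42×15) mod 1554 = 385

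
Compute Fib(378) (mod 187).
153

Matrix identity: Q^n = [[F_(n+1), F_n], [F_n, F_(n-1)]] with Q = [[1,1],[1,0]].
n = 378 = 101111010₂. Square-and-multiply, entries mod 187:
Q^1 = [[1,1],[1,0]]
Q^2 = (Q^1)² = [[2,1],[1,1]]
Q^5 = (Q^2)²·Q = [[8,5],[5,3]]
Q^11 = (Q^5)²·Q = [[144,89],[89,55]]
Q^23 = (Q^11)²·Q = [[179,46],[46,133]]
Q^47 = (Q^23)²·Q = [[76,123],[123,140]]
Q^94 = (Q^47)² = [[148,14],[14,134]]
Q^189 = (Q^94)²·Q = [[55,34],[34,21]]
Q^378 = (Q^189)² = [[67,153],[153,101]]
F_378 mod 187 = Q^378[0][1] = 153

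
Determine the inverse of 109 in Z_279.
64

gcd(109, 279) = 1, so the inverse exists.
Extended Euclidean algorithm on (279, 109):
279 = 2 × 109 + 61  ⟹  61 = (1)·279 + (-2)·109
109 = 1 × 61 + 48  ⟹  48 = (-1)·279 + (3)·109
61 = 1 × 48 + 13  ⟹  13 = (2)·279 + (-5)·109
48 = 3 × 13 + 9  ⟹  9 = (-7)·279 + (18)·109
13 = 1 × 9 + 4  ⟹  4 = (9)·279 + (-23)·109
9 = 2 × 4 + 1  ⟹  1 = (-25)·279 + (64)·109
So (64)·109 ≡ 1 (mod 279), i.e. 109^(-1) ≡ 64 (mod 279).
Check: 109 × 64 = 6976 ≡ 1 (mod 279)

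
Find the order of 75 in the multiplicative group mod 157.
13

157 is prime, so ord(75) divides φ(157) = 156.
Divisors of 156: 1, 2, 3, 4, 6, 12, 13, 26, 39, 52, 78, 156.
Repeated squaring: 75^1 ≡ 75, 75^2 ≡ 130, 75^4 ≡ 101, 75^8 ≡ 153, 75^16 ≡ 16, 75^32 ≡ 99, 75^64 ≡ 67, 75^128 ≡ 93 (mod 157).
Test 75^d mod 157 for each divisor d in increasing order:
75^1 ≡ 75
75^2 ≡ 130
75^3 = 75^2·75^1 ≡ 16
75^4 ≡ 101
75^6 = 75^4·75^2 ≡ 99
75^12 = 75^8·75^4 ≡ 67
75^13 = 75^8·75^4·75^1 ≡ 1  ← first divisor giving 1
The order is 13.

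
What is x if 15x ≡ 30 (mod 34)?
x ≡ 2 (mod 34)

gcd(15, 34) = 1, which divides 30, so solutions exist.
Find 15^(-1) mod 34 by the extended Euclidean algorithm:
34 = 2 × 15 + 4  ⟹  4 = (1)·34 + (-2)·15
15 = 3 × 4 + 3  ⟹  3 = (-3)·34 + (7)·15
4 = 1 × 3 + 1  ⟹  1 = (4)·34 + (-9)·15
So (-9)·15 ≡ 1 (mod 34), i.e. 15^(-1) ≡ -9 ≡ 25 (mod 34).
x ≡ 25 × 30 = 750 ≡ 2 (mod 34).
Check: 15 × 2 = 30 ≡ 30 (mod 34).
Unique solution: x ≡ 2 (mod 34)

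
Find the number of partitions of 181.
749474411781

p(n) counts ways to write n as a sum of positive integers (order ignored).
Euler's pentagonal recurrence: p(k) = p(k-1) + p(k-2) - p(k-5) - p(k-7) + p(k-12) + p(k-15) - ... (offsets j(3j∓1)/2, signs ++--, p(0)=1, p(<0)=0).
DP table for k = 0..180: p(0)=1, p(1)=1, p(2)=2, p(3)=3, p(4)=5, p(5)=7, p(6)=11, p(7)=15, p(8)=22, p(9)=30, p(10)=42, p(11)=56, p(12)=77, p(13)=101, p(14)=135, p(15)=176, p(16)=231, p(17)=297, p(18)=385, p(19)=490, p(20)=627, p(21)=792, p(22)=1002, p(23)=1255, p(24)=1575, p(25)=1958, p(26)=2436, p(27)=3010, p(28)=3718, p(29)=4565, p(30)=5604, p(31)=6842, p(32)=8349, p(33)=10143, p(34)=12310, p(35)=14883, p(36)=17977, p(37)=21637, p(38)=26015, p(39)=31185, p(40)=37338, p(41)=44583, p(42)=53174, p(43)=63261, p(44)=75175, p(45)=89134, p(46)=105558, p(47)=124754, p(48)=147273, p(49)=173525, p(50)=204226, p(51)=239943, p(52)=281589, p(53)=329931, p(54)=386155, p(55)=451276, p(56)=526823, p(57)=614154, p(58)=715220, p(59)=831820, p(60)=966467, p(61)=1121505, p(62)=1300156, p(63)=1505499, p(64)=1741630, p(65)=2012558, p(66)=2323520, p(67)=2679689, p(68)=3087735, p(69)=3554345, p(70)=4087968, p(71)=4697205, p(72)=5392783, p(73)=6185689, p(74)=7089500, p(75)=8118264, p(76)=9289091, p(77)=10619863, p(78)=12132164, p(79)=13848650, p(80)=15796476, p(81)=18004327, p(82)=20506255, p(83)=23338469, p(84)=26543660, p(85)=30167357, p(86)=34262962, p(87)=38887673, p(88)=44108109, p(89)=49995925, p(90)=56634173, p(91)=64112359, p(92)=72533807, p(93)=82010177, p(94)=92669720, p(95)=104651419, p(96)=118114304, p(97)=133230930, p(98)=150198136, p(99)=169229875, p(100)=190569292, p(101)=214481126, p(102)=241265379, p(103)=271248950, p(104)=304801365, p(105)=342325709, p(106)=384276336, p(107)=431149389, p(108)=483502844, p(109)=541946240, p(110)=607163746, p(111)=679903203, p(112)=761002156, p(113)=851376628, p(114)=952050665, p(115)=1064144451, p(116)=1188908248, p(117)=1327710076, p(118)=1482074143, p(119)=1653668665, p(120)=1844349560, p(121)=2056148051, p(122)=2291320912, p(123)=2552338241, p(124)=2841940500, p(125)=3163127352, p(126)=3519222692, p(127)=3913864295, p(128)=4351078600, p(129)=4835271870, p(130)=5371315400, p(131)=5964539504, p(132)=6620830889, p(133)=7346629512, p(134)=8149040695, p(135)=9035836076, p(136)=10015581680, p(137)=11097645016, p(138)=12292341831, p(139)=13610949895, p(140)=15065878135, p(141)=16670689208, p(142)=18440293320, p(143)=20390982757, p(144)=22540654445, p(145)=24908858009, p(146)=27517052599, p(147)=30388671978, p(148)=33549419497, p(149)=37027355200, p(150)=40853235313, p(151)=45060624582, p(152)=49686288421, p(153)=54770336324, p(154)=60356673280, p(155)=66493182097, p(156)=73232243759, p(157)=80630964769, p(158)=88751778802, p(159)=97662728555, p(160)=107438159466, p(161)=118159068427, p(162)=129913904637, p(163)=142798995930, p(164)=156919475295, p(165)=172389800255, p(166)=189334822579, p(167)=207890420102, p(168)=228204732751, p(169)=250438925115, p(170)=274768617130, p(171)=301384802048, p(172)=330495499613, p(173)=362326859895, p(174)=397125074750, p(175)=435157697830, p(176)=476715857290, p(177)=522115831195, p(178)=571701605655, p(179)=625846753120, p(180)=684957390936.
Final step: p(181) = p(180) + p(179) - p(176) - p(174) + p(169) + p(166) - p(159) - p(155) + p(146) + p(141) - p(130) - p(124) + p(111) + p(104) - p(89) - p(81) + p(64) + p(55) - p(36) - p(26) + p(5)
= 684957390936 + 625846753120 - 476715857290 - 397125074750 + 250438925115 + 189334822579 - 97662728555 - 66493182097 + 27517052599 + 16670689208 - 5371315400 - 2841940500 + 679903203 + 304801365 - 49995925 - 18004327 + 1741630 + 451276 - 17977 - 2436 + 7
= 749474411781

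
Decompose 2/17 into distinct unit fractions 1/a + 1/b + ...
1/9 + 1/153

Greedy algorithm:
2/17: ceiling(17/2) = 9, use 1/9
1/153: ceiling(153/1) = 153, use 1/153
Result: 2/17 = 1/9 + 1/153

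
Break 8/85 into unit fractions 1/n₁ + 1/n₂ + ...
1/11 + 1/312 + 1/291720

Greedy algorithm:
8/85: ceiling(85/8) = 11, use 1/11
3/935: ceiling(935/3) = 312, use 1/312
1/291720: ceiling(291720/1) = 291720, use 1/291720
Result: 8/85 = 1/11 + 1/312 + 1/291720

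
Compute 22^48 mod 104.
40

Repeated squaring. Binary of 48 = 110000.
22^1 ≡ 22 (mod 104); 22^2 ≡ 68 (mod 104); 22^4 ≡ 48 (mod 104); 22^8 ≡ 16 (mod 104); 22^16 ≡ 48 (mod 104); 22^32 ≡ 16 (mod 104)
22^48 = 22^16 × 22^32 ≡ 40 (mod 104)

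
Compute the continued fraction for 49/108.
[0; 2, 4, 1, 9]

Euclidean algorithm steps:
49 = 0 × 108 + 49
108 = 2 × 49 + 10
49 = 4 × 10 + 9
10 = 1 × 9 + 1
9 = 9 × 1 + 0
Continued fraction: [0; 2, 4, 1, 9]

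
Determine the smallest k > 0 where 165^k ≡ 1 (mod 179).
178

179 is prime, so ord(165) divides φ(179) = 178.
Divisors of 178: 1, 2, 89, 178.
Repeated squaring: 165^1 ≡ 165, 165^2 ≡ 17, 165^4 ≡ 110, 165^8 ≡ 107, 165^16 ≡ 172, 165^32 ≡ 49, 165^64 ≡ 74, 165^128 ≡ 106 (mod 179).
Test 165^d mod 179 for each divisor d in increasing order:
165^1 ≡ 165
165^2 ≡ 17
165^89 = 165^64·165^16·165^8·165^1 ≡ 178
165^178 = 165^128·165^32·165^16·165^2 ≡ 1  ← first divisor giving 1
The order is 178.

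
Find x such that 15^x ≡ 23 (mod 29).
8

Baby-step giant-step with step n = ⌈√29⌉ = 6.
Baby steps 15^j mod 29 (j:value) for j=0..5: 0:1, 1:15, 2:22, 3:11, 4:20, 5:10.
Giant-step multiplier: 15^(-6) ≡ 15^(28-6) = 15^22 ≡ 6 (mod 29).
Giant steps γ_i = 23·6^i mod 29: γ_0=23, γ_1=22 (in table at j=2).
x = i·n + j = 1·6 + 2 = 8.
Check: 15^8 ≡ 23 (mod 29).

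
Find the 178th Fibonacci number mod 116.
55

Matrix identity: Q^n = [[F_(n+1), F_n], [F_n, F_(n-1)]] with Q = [[1,1],[1,0]].
n = 178 = 10110010₂. Square-and-multiply, entries mod 116:
Q^1 = [[1,1],[1,0]]
Q^2 = (Q^1)² = [[2,1],[1,1]]
Q^5 = (Q^2)²·Q = [[8,5],[5,3]]
Q^11 = (Q^5)²·Q = [[28,89],[89,55]]
Q^22 = (Q^11)² = [[5,79],[79,42]]
Q^44 = (Q^22)² = [[2,1],[1,1]]
Q^89 = (Q^44)²·Q = [[8,5],[5,3]]
Q^178 = (Q^89)² = [[89,55],[55,34]]
F_178 mod 116 = Q^178[0][1] = 55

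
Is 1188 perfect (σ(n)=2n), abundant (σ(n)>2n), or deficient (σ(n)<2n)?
abundant

Proper divisors of 1188: sum = 1 + 2 + 3 + 4 + 6 + 9 + 11 + 12 + ... + 198 + 297 + 396 + 594 (23 divisors) = 2172
Since 2172 > 1188, 1188 is abundant.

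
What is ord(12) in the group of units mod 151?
150

151 is prime, so ord(12) divides φ(151) = 150.
Divisors of 150: 1, 2, 3, 5, 6, 10, 15, 25, 30, 50, 75, 150.
Repeated squaring: 12^1 ≡ 12, 12^2 ≡ 144, 12^4 ≡ 49, 12^8 ≡ 136, 12^16 ≡ 74, 12^32 ≡ 40, 12^64 ≡ 90, 12^128 ≡ 97 (mod 151).
Test 12^d mod 151 for each divisor d in increasing order:
12^1 ≡ 12
12^2 ≡ 144
12^3 = 12^2·12^1 ≡ 67
12^5 = 12^4·12^1 ≡ 135
12^6 = 12^4·12^2 ≡ 110
12^10 = 12^8·12^2 ≡ 105
12^15 = 12^8·12^4·12^2·12^1 ≡ 132
12^25 = 12^16·12^8·12^1 ≡ 119
12^30 = 12^16·12^8·12^4·12^2 ≡ 59
12^50 = 12^32·12^16·12^2 ≡ 118
12^75 = 12^64·12^8·12^2·12^1 ≡ 150
12^150 = 12^128·12^16·12^4·12^2 ≡ 1  ← first divisor giving 1
The order is 150.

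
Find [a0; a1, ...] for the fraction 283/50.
[5; 1, 1, 1, 16]

Euclidean algorithm steps:
283 = 5 × 50 + 33
50 = 1 × 33 + 17
33 = 1 × 17 + 16
17 = 1 × 16 + 1
16 = 16 × 1 + 0
Continued fraction: [5; 1, 1, 1, 16]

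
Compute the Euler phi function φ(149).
148

149 = 149
φ(n) = n × ∏(1 - 1/p) for each prime p dividing n
φ(149) = 149 × (1 - 1/149) = 148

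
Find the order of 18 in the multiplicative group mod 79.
13

79 is prime, so ord(18) divides φ(79) = 78.
Divisors of 78: 1, 2, 3, 6, 13, 26, 39, 78.
Repeated squaring: 18^1 ≡ 18, 18^2 ≡ 8, 18^4 ≡ 64, 18^8 ≡ 67, 18^16 ≡ 65, 18^32 ≡ 38, 18^64 ≡ 22 (mod 79).
Test 18^d mod 79 for each divisor d in increasing order:
18^1 ≡ 18
18^2 ≡ 8
18^3 = 18^2·18^1 ≡ 65
18^6 = 18^4·18^2 ≡ 38
18^13 = 18^8·18^4·18^1 ≡ 1  ← first divisor giving 1
The order is 13.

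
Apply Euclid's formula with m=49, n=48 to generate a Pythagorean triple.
(97, 4704, 4705)

Euclid's formula: a = m² - n², b = 2mn, c = m² + n²
m = 49, n = 48
a = 49² - 48² = 2401 - 2304 = 97
b = 2 × 49 × 48 = 4704
c = 49² + 48² = 2401 + 2304 = 4705
Verification: 97² + 4704² = 9409 + 22127616 = 22137025 = 4705² ✓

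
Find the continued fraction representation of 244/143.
[1; 1, 2, 2, 2, 8]

Euclidean algorithm steps:
244 = 1 × 143 + 101
143 = 1 × 101 + 42
101 = 2 × 42 + 17
42 = 2 × 17 + 8
17 = 2 × 8 + 1
8 = 8 × 1 + 0
Continued fraction: [1; 1, 2, 2, 2, 8]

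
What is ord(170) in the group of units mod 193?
32

193 is prime, so ord(170) divides φ(193) = 192.
Divisors of 192: 1, 2, 3, 4, 6, 8, 12, 16, 24, 32, 48, 64, 96, 192.
Repeated squaring: 170^1 ≡ 170, 170^2 ≡ 143, 170^4 ≡ 184, 170^8 ≡ 81, 170^16 ≡ 192, 170^32 ≡ 1, 170^64 ≡ 1, 170^128 ≡ 1 (mod 193).
Test 170^d mod 193 for each divisor d in increasing order:
170^1 ≡ 170
170^2 ≡ 143
170^3 = 170^2·170^1 ≡ 185
170^4 ≡ 184
170^6 = 170^4·170^2 ≡ 64
170^8 ≡ 81
170^12 = 170^8·170^4 ≡ 43
170^16 ≡ 192
170^24 = 170^16·170^8 ≡ 112
170^32 ≡ 1  ← first divisor giving 1
The order is 32.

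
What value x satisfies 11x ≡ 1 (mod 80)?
51

gcd(11, 80) = 1, so the inverse exists.
Extended Euclidean algorithm on (80, 11):
80 = 7 × 11 + 3  ⟹  3 = (1)·80 + (-7)·11
11 = 3 × 3 + 2  ⟹  2 = (-3)·80 + (22)·11
3 = 1 × 2 + 1  ⟹  1 = (4)·80 + (-29)·11
So (-29)·11 ≡ 1 (mod 80), i.e. 11^(-1) ≡ -29 ≡ 51 (mod 80).
Check: 11 × 51 = 561 ≡ 1 (mod 80)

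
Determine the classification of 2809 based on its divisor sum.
deficient

Proper divisors of 2809: sum = 1 + 53 = 54
Since 54 < 2809, 2809 is deficient.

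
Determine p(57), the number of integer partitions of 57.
614154

p(n) counts ways to write n as a sum of positive integers (order ignored).
Euler's pentagonal recurrence: p(k) = p(k-1) + p(k-2) - p(k-5) - p(k-7) + p(k-12) + p(k-15) - ... (offsets j(3j∓1)/2, signs ++--, p(0)=1, p(<0)=0).
DP table for k = 0..56: p(0)=1, p(1)=1, p(2)=2, p(3)=3, p(4)=5, p(5)=7, p(6)=11, p(7)=15, p(8)=22, p(9)=30, p(10)=42, p(11)=56, p(12)=77, p(13)=101, p(14)=135, p(15)=176, p(16)=231, p(17)=297, p(18)=385, p(19)=490, p(20)=627, p(21)=792, p(22)=1002, p(23)=1255, p(24)=1575, p(25)=1958, p(26)=2436, p(27)=3010, p(28)=3718, p(29)=4565, p(30)=5604, p(31)=6842, p(32)=8349, p(33)=10143, p(34)=12310, p(35)=14883, p(36)=17977, p(37)=21637, p(38)=26015, p(39)=31185, p(40)=37338, p(41)=44583, p(42)=53174, p(43)=63261, p(44)=75175, p(45)=89134, p(46)=105558, p(47)=124754, p(48)=147273, p(49)=173525, p(50)=204226, p(51)=239943, p(52)=281589, p(53)=329931, p(54)=386155, p(55)=451276, p(56)=526823.
Final step: p(57) = p(56) + p(55) - p(52) - p(50) + p(45) + p(42) - p(35) - p(31) + p(22) + p(17) - p(6) - p(0)
= 526823 + 451276 - 281589 - 204226 + 89134 + 53174 - 14883 - 6842 + 1002 + 297 - 11 - 1
= 614154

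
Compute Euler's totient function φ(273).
144

273 = 3 × 7 × 13
φ(n) = n × ∏(1 - 1/p) for each prime p dividing n
φ(273) = 273 × (1 - 1/3) × (1 - 1/7) × (1 - 1/13) = 144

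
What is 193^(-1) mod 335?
92

gcd(193, 335) = 1, so the inverse exists.
Extended Euclidean algorithm on (335, 193):
335 = 1 × 193 + 142  ⟹  142 = (1)·335 + (-1)·193
193 = 1 × 142 + 51  ⟹  51 = (-1)·335 + (2)·193
142 = 2 × 51 + 40  ⟹  40 = (3)·335 + (-5)·193
51 = 1 × 40 + 11  ⟹  11 = (-4)·335 + (7)·193
40 = 3 × 11 + 7  ⟹  7 = (15)·335 + (-26)·193
11 = 1 × 7 + 4  ⟹  4 = (-19)·335 + (33)·193
7 = 1 × 4 + 3  ⟹  3 = (34)·335 + (-59)·193
4 = 1 × 3 + 1  ⟹  1 = (-53)·335 + (92)·193
So (92)·193 ≡ 1 (mod 335), i.e. 193^(-1) ≡ 92 (mod 335).
Check: 193 × 92 = 17756 ≡ 1 (mod 335)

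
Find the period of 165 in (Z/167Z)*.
166

167 is prime, so ord(165) divides φ(167) = 166.
Divisors of 166: 1, 2, 83, 166.
Repeated squaring: 165^1 ≡ 165, 165^2 ≡ 4, 165^4 ≡ 16, 165^8 ≡ 89, 165^16 ≡ 72, 165^32 ≡ 7, 165^64 ≡ 49, 165^128 ≡ 63 (mod 167).
Test 165^d mod 167 for each divisor d in increasing order:
165^1 ≡ 165
165^2 ≡ 4
165^83 = 165^64·165^16·165^2·165^1 ≡ 166
165^166 = 165^128·165^32·165^4·165^2 ≡ 1  ← first divisor giving 1
The order is 166.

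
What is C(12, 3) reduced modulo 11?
0

Using Lucas' theorem:
Write n=12 and k=3 in base 11:
n in base 11: [1, 1]
k in base 11: [0, 3]
C(12,3) mod 11 = ∏ C(n_i, k_i) mod 11
Digit binomials (mod 11): C(1,0) = 1; C(1,3) = 0 (k_i > n_i)
Product: 1 × 0 = 0 ≡ 0 (mod 11)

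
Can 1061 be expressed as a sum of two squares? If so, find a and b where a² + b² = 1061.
10² + 31² (a=10, b=31)

Factorization: 1061 = 1061
By Fermat: n is sum of two squares iff every prime p ≡ 3 (mod 4) appears to even power.
All primes ≡ 3 (mod 4) appear to even power.
Search a = 0, 1, 2, … for 1061 - a² a perfect square: first hit at a = 10: 1061 - 100 = 961 = 31².
1061 = 10² + 31² = 100 + 961 ✓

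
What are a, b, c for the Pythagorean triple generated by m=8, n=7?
(15, 112, 113)

Euclid's formula: a = m² - n², b = 2mn, c = m² + n²
m = 8, n = 7
a = 8² - 7² = 64 - 49 = 15
b = 2 × 8 × 7 = 112
c = 8² + 7² = 64 + 49 = 113
Verification: 15² + 112² = 225 + 12544 = 12769 = 113² ✓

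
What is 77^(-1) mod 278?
65

gcd(77, 278) = 1, so the inverse exists.
Extended Euclidean algorithm on (278, 77):
278 = 3 × 77 + 47  ⟹  47 = (1)·278 + (-3)·77
77 = 1 × 47 + 30  ⟹  30 = (-1)·278 + (4)·77
47 = 1 × 30 + 17  ⟹  17 = (2)·278 + (-7)·77
30 = 1 × 17 + 13  ⟹  13 = (-3)·278 + (11)·77
17 = 1 × 13 + 4  ⟹  4 = (5)·278 + (-18)·77
13 = 3 × 4 + 1  ⟹  1 = (-18)·278 + (65)·77
So (65)·77 ≡ 1 (mod 278), i.e. 77^(-1) ≡ 65 (mod 278).
Check: 77 × 65 = 5005 ≡ 1 (mod 278)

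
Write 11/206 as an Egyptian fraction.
1/19 + 1/1305 + 1/5107770

Greedy algorithm:
11/206: ceiling(206/11) = 19, use 1/19
3/3914: ceiling(3914/3) = 1305, use 1/1305
1/5107770: ceiling(5107770/1) = 5107770, use 1/5107770
Result: 11/206 = 1/19 + 1/1305 + 1/5107770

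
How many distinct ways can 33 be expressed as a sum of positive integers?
10143

p(n) counts ways to write n as a sum of positive integers (order ignored).
Euler's pentagonal recurrence: p(k) = p(k-1) + p(k-2) - p(k-5) - p(k-7) + p(k-12) + p(k-15) - ... (offsets j(3j∓1)/2, signs ++--, p(0)=1, p(<0)=0).
DP table for k = 0..32: p(0)=1, p(1)=1, p(2)=2, p(3)=3, p(4)=5, p(5)=7, p(6)=11, p(7)=15, p(8)=22, p(9)=30, p(10)=42, p(11)=56, p(12)=77, p(13)=101, p(14)=135, p(15)=176, p(16)=231, p(17)=297, p(18)=385, p(19)=490, p(20)=627, p(21)=792, p(22)=1002, p(23)=1255, p(24)=1575, p(25)=1958, p(26)=2436, p(27)=3010, p(28)=3718, p(29)=4565, p(30)=5604, p(31)=6842, p(32)=8349.
Final step: p(33) = p(32) + p(31) - p(28) - p(26) + p(21) + p(18) - p(11) - p(7)
= 8349 + 6842 - 3718 - 2436 + 792 + 385 - 56 - 15
= 10143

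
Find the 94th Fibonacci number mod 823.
685

Matrix identity: Q^n = [[F_(n+1), F_n], [F_n, F_(n-1)]] with Q = [[1,1],[1,0]].
n = 94 = 1011110₂. Square-and-multiply, entries mod 823:
Q^1 = [[1,1],[1,0]]
Q^2 = (Q^1)² = [[2,1],[1,1]]
Q^5 = (Q^2)²·Q = [[8,5],[5,3]]
Q^11 = (Q^5)²·Q = [[144,89],[89,55]]
Q^23 = (Q^11)²·Q = [[280,675],[675,428]]
Q^47 = (Q^23)²·Q = [[458,721],[721,560]]
Q^94 = (Q^47)² = [[427,685],[685,565]]
F_94 mod 823 = Q^94[0][1] = 685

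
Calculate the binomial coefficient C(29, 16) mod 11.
9

Using Lucas' theorem:
Write n=29 and k=16 in base 11:
n in base 11: [2, 7]
k in base 11: [1, 5]
C(29,16) mod 11 = ∏ C(n_i, k_i) mod 11
Digit binomials (mod 11): C(2,1) = 2; C(7,5) = 21 ≡ 10
Product: 2 × 10 = 20 ≡ 9 (mod 11)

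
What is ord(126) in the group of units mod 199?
99

199 is prime, so ord(126) divides φ(199) = 198.
Divisors of 198: 1, 2, 3, 6, 9, 11, 18, 22, 33, 66, 99, 198.
Repeated squaring: 126^1 ≡ 126, 126^2 ≡ 155, 126^4 ≡ 145, 126^8 ≡ 130, 126^16 ≡ 184, 126^32 ≡ 26, 126^64 ≡ 79, 126^128 ≡ 72 (mod 199).
Test 126^d mod 199 for each divisor d in increasing order:
126^1 ≡ 126
126^2 ≡ 155
126^3 = 126^2·126^1 ≡ 28
126^6 = 126^4·126^2 ≡ 187
126^9 = 126^8·126^1 ≡ 62
126^11 = 126^8·126^2·126^1 ≡ 58
126^18 = 126^16·126^2 ≡ 63
126^22 = 126^16·126^4·126^2 ≡ 180
126^33 = 126^32·126^1 ≡ 92
126^66 = 126^64·126^2 ≡ 106
126^99 = 126^64·126^32·126^2·126^1 ≡ 1  ← first divisor giving 1
The order is 99.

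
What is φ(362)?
180

362 = 2 × 181
φ(n) = n × ∏(1 - 1/p) for each prime p dividing n
φ(362) = 362 × (1 - 1/2) × (1 - 1/181) = 180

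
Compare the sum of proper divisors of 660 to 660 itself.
abundant

Proper divisors of 660: sum = 1 + 2 + 3 + 4 + 5 + 6 + 10 + 11 + ... + 132 + 165 + 220 + 330 (23 divisors) = 1356
Since 1356 > 660, 660 is abundant.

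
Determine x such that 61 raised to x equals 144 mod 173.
150

Baby-step giant-step with step n = ⌈√173⌉ = 14.
Baby steps 61^j mod 173 (j:value) for j=0..13: 0:1, 1:61, 2:88, 3:5, 4:132, 5:94, 6:25, 7:141, 8:124, 9:125, 10:13, 11:101, 12:106, 13:65.
Giant-step multiplier: 61^(-14) ≡ 61^(172-14) = 61^158 ≡ 37 (mod 173).
Giant steps γ_i = 144·37^i mod 173: γ_0=144, γ_1=138, γ_2=89, γ_3=6, γ_4=49, γ_5=83, γ_6=130, γ_7=139, γ_8=126, γ_9=164, γ_10=13 (in table at j=10).
x = i·n + j = 10·14 + 10 = 150.
Check: 61^150 ≡ 144 (mod 173).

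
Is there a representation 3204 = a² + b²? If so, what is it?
30² + 48² (a=30, b=48)

Factorization: 3204 = 2^2 × 3^2 × 89
By Fermat: n is sum of two squares iff every prime p ≡ 3 (mod 4) appears to even power.
All primes ≡ 3 (mod 4) appear to even power.
Search a = 0, 1, 2, … for 3204 - a² a perfect square: first hit at a = 30: 3204 - 900 = 2304 = 48².
3204 = 30² + 48² = 900 + 2304 ✓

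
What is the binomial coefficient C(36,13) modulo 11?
9

Using Lucas' theorem:
Write n=36 and k=13 in base 11:
n in base 11: [3, 3]
k in base 11: [1, 2]
C(36,13) mod 11 = ∏ C(n_i, k_i) mod 11
Digit binomials (mod 11): C(3,1) = 3; C(3,2) = 3
Product: 3 × 3 = 9 ≡ 9 (mod 11)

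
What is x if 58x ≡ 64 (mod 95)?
x ≡ 83 (mod 95)

gcd(58, 95) = 1, which divides 64, so solutions exist.
Find 58^(-1) mod 95 by the extended Euclidean algorithm:
95 = 1 × 58 + 37  ⟹  37 = (1)·95 + (-1)·58
58 = 1 × 37 + 21  ⟹  21 = (-1)·95 + (2)·58
37 = 1 × 21 + 16  ⟹  16 = (2)·95 + (-3)·58
21 = 1 × 16 + 5  ⟹  5 = (-3)·95 + (5)·58
16 = 3 × 5 + 1  ⟹  1 = (11)·95 + (-18)·58
So (-18)·58 ≡ 1 (mod 95), i.e. 58^(-1) ≡ -18 ≡ 77 (mod 95).
x ≡ 77 × 64 = 4928 ≡ 83 (mod 95).
Check: 58 × 83 = 4814 ≡ 64 (mod 95).
Unique solution: x ≡ 83 (mod 95)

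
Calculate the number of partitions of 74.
7089500

p(n) counts ways to write n as a sum of positive integers (order ignored).
Euler's pentagonal recurrence: p(k) = p(k-1) + p(k-2) - p(k-5) - p(k-7) + p(k-12) + p(k-15) - ... (offsets j(3j∓1)/2, signs ++--, p(0)=1, p(<0)=0).
DP table for k = 0..73: p(0)=1, p(1)=1, p(2)=2, p(3)=3, p(4)=5, p(5)=7, p(6)=11, p(7)=15, p(8)=22, p(9)=30, p(10)=42, p(11)=56, p(12)=77, p(13)=101, p(14)=135, p(15)=176, p(16)=231, p(17)=297, p(18)=385, p(19)=490, p(20)=627, p(21)=792, p(22)=1002, p(23)=1255, p(24)=1575, p(25)=1958, p(26)=2436, p(27)=3010, p(28)=3718, p(29)=4565, p(30)=5604, p(31)=6842, p(32)=8349, p(33)=10143, p(34)=12310, p(35)=14883, p(36)=17977, p(37)=21637, p(38)=26015, p(39)=31185, p(40)=37338, p(41)=44583, p(42)=53174, p(43)=63261, p(44)=75175, p(45)=89134, p(46)=105558, p(47)=124754, p(48)=147273, p(49)=173525, p(50)=204226, p(51)=239943, p(52)=281589, p(53)=329931, p(54)=386155, p(55)=451276, p(56)=526823, p(57)=614154, p(58)=715220, p(59)=831820, p(60)=966467, p(61)=1121505, p(62)=1300156, p(63)=1505499, p(64)=1741630, p(65)=2012558, p(66)=2323520, p(67)=2679689, p(68)=3087735, p(69)=3554345, p(70)=4087968, p(71)=4697205, p(72)=5392783, p(73)=6185689.
Final step: p(74) = p(73) + p(72) - p(69) - p(67) + p(62) + p(59) - p(52) - p(48) + p(39) + p(34) - p(23) - p(17) + p(4)
= 6185689 + 5392783 - 3554345 - 2679689 + 1300156 + 831820 - 281589 - 147273 + 31185 + 12310 - 1255 - 297 + 5
= 7089500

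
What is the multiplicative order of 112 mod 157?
52

157 is prime, so ord(112) divides φ(157) = 156.
Divisors of 156: 1, 2, 3, 4, 6, 12, 13, 26, 39, 52, 78, 156.
Repeated squaring: 112^1 ≡ 112, 112^2 ≡ 141, 112^4 ≡ 99, 112^8 ≡ 67, 112^16 ≡ 93, 112^32 ≡ 14, 112^64 ≡ 39, 112^128 ≡ 108 (mod 157).
Test 112^d mod 157 for each divisor d in increasing order:
112^1 ≡ 112
112^2 ≡ 141
112^3 = 112^2·112^1 ≡ 92
112^4 ≡ 99
112^6 = 112^4·112^2 ≡ 143
112^12 = 112^8·112^4 ≡ 39
112^13 = 112^8·112^4·112^1 ≡ 129
112^26 = 112^16·112^8·112^2 ≡ 156
112^39 = 112^32·112^4·112^2·112^1 ≡ 28
112^52 = 112^32·112^16·112^4 ≡ 1  ← first divisor giving 1
The order is 52.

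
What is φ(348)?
112

348 = 2^2 × 3 × 29
φ(n) = n × ∏(1 - 1/p) for each prime p dividing n
φ(348) = 348 × (1 - 1/2) × (1 - 1/3) × (1 - 1/29) = 112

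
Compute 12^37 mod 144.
0

Repeated squaring. Binary of 37 = 100101.
12^1 ≡ 12 (mod 144); 12^2 ≡ 0 (mod 144); 12^4 ≡ 0 (mod 144); 12^8 ≡ 0 (mod 144); 12^16 ≡ 0 (mod 144); 12^32 ≡ 0 (mod 144)
12^37 = 12^1 × 12^4 × 12^32 ≡ 0 (mod 144)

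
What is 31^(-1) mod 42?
19

gcd(31, 42) = 1, so the inverse exists.
Extended Euclidean algorithm on (42, 31):
42 = 1 × 31 + 11  ⟹  11 = (1)·42 + (-1)·31
31 = 2 × 11 + 9  ⟹  9 = (-2)·42 + (3)·31
11 = 1 × 9 + 2  ⟹  2 = (3)·42 + (-4)·31
9 = 4 × 2 + 1  ⟹  1 = (-14)·42 + (19)·31
So (19)·31 ≡ 1 (mod 42), i.e. 31^(-1) ≡ 19 (mod 42).
Check: 31 × 19 = 589 ≡ 1 (mod 42)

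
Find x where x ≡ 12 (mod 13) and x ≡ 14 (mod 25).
64

Using Chinese Remainder Theorem:
M = 13 × 25 = 325
M1 = 25, M2 = 13
y1 = 25^(-1) mod 13 = 12
y2 = 13^(-1) mod 25 = 2
x = (12×25×12 + 14×13×2) mod 325 = 64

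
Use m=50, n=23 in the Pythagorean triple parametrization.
(1971, 2300, 3029)

Euclid's formula: a = m² - n², b = 2mn, c = m² + n²
m = 50, n = 23
a = 50² - 23² = 2500 - 529 = 1971
b = 2 × 50 × 23 = 2300
c = 50² + 23² = 2500 + 529 = 3029
Verification: 1971² + 2300² = 3884841 + 5290000 = 9174841 = 3029² ✓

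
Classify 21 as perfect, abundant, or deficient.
deficient

Proper divisors of 21: sum = 1 + 3 + 7 = 11
Since 11 < 21, 21 is deficient.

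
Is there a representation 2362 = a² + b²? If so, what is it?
29² + 39² (a=29, b=39)

Factorization: 2362 = 2 × 1181
By Fermat: n is sum of two squares iff every prime p ≡ 3 (mod 4) appears to even power.
All primes ≡ 3 (mod 4) appear to even power.
Search a = 0, 1, 2, … for 2362 - a² a perfect square: first hit at a = 29: 2362 - 841 = 1521 = 39².
2362 = 29² + 39² = 841 + 1521 ✓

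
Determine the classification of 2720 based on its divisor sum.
abundant

Proper divisors of 2720: sum = 1 + 2 + 4 + 5 + 8 + 10 + 16 + 17 + ... + 340 + 544 + 680 + 1360 (23 divisors) = 4084
Since 4084 > 2720, 2720 is abundant.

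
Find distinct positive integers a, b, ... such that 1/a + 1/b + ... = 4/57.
1/15 + 1/285

Greedy algorithm:
4/57: ceiling(57/4) = 15, use 1/15
1/285: ceiling(285/1) = 285, use 1/285
Result: 4/57 = 1/15 + 1/285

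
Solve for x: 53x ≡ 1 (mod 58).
23

gcd(53, 58) = 1, so the inverse exists.
Extended Euclidean algorithm on (58, 53):
58 = 1 × 53 + 5  ⟹  5 = (1)·58 + (-1)·53
53 = 10 × 5 + 3  ⟹  3 = (-10)·58 + (11)·53
5 = 1 × 3 + 2  ⟹  2 = (11)·58 + (-12)·53
3 = 1 × 2 + 1  ⟹  1 = (-21)·58 + (23)·53
So (23)·53 ≡ 1 (mod 58), i.e. 53^(-1) ≡ 23 (mod 58).
Check: 53 × 23 = 1219 ≡ 1 (mod 58)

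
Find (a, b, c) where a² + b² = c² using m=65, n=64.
(129, 8320, 8321)

Euclid's formula: a = m² - n², b = 2mn, c = m² + n²
m = 65, n = 64
a = 65² - 64² = 4225 - 4096 = 129
b = 2 × 65 × 64 = 8320
c = 65² + 64² = 4225 + 4096 = 8321
Verification: 129² + 8320² = 16641 + 69222400 = 69239041 = 8321² ✓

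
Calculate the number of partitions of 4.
5

p(n) counts ways to write n as a sum of positive integers (order ignored).
Examples: 4; 3 + 1; 2 + 2; 2 + 1 + 1; 1 + 1 + 1 + 1
p(4) = 5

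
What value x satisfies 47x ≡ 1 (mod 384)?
335

gcd(47, 384) = 1, so the inverse exists.
Extended Euclidean algorithm on (384, 47):
384 = 8 × 47 + 8  ⟹  8 = (1)·384 + (-8)·47
47 = 5 × 8 + 7  ⟹  7 = (-5)·384 + (41)·47
8 = 1 × 7 + 1  ⟹  1 = (6)·384 + (-49)·47
So (-49)·47 ≡ 1 (mod 384), i.e. 47^(-1) ≡ -49 ≡ 335 (mod 384).
Check: 47 × 335 = 15745 ≡ 1 (mod 384)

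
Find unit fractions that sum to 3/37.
1/13 + 1/241 + 1/115921

Greedy algorithm:
3/37: ceiling(37/3) = 13, use 1/13
2/481: ceiling(481/2) = 241, use 1/241
1/115921: ceiling(115921/1) = 115921, use 1/115921
Result: 3/37 = 1/13 + 1/241 + 1/115921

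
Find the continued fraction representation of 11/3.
[3; 1, 2]

Euclidean algorithm steps:
11 = 3 × 3 + 2
3 = 1 × 2 + 1
2 = 2 × 1 + 0
Continued fraction: [3; 1, 2]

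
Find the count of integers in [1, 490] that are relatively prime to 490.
168

490 = 2 × 5 × 7^2
φ(n) = n × ∏(1 - 1/p) for each prime p dividing n
φ(490) = 490 × (1 - 1/2) × (1 - 1/5) × (1 - 1/7) = 168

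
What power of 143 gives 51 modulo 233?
48

Baby-step giant-step with step n = ⌈√233⌉ = 16.
Baby steps 143^j mod 233 (j:value) for j=0..15: 0:1, 1:143, 2:178, 3:57, 4:229, 5:127, 6:220, 7:5, 8:16, 9:191, 10:52, 11:213, 12:169, 13:168, 14:25, 15:80.
Giant-step multiplier: 143^(-16) ≡ 143^(232-16) = 143^216 ≡ 152 (mod 233).
Giant steps γ_i = 51·152^i mod 233: γ_0=51, γ_1=63, γ_2=23, γ_3=1 (in table at j=0).
x = i·n + j = 3·16 + 0 = 48.
Check: 143^48 ≡ 51 (mod 233).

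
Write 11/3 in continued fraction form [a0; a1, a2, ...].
[3; 1, 2]

Euclidean algorithm steps:
11 = 3 × 3 + 2
3 = 1 × 2 + 1
2 = 2 × 1 + 0
Continued fraction: [3; 1, 2]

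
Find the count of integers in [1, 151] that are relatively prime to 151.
150

151 = 151
φ(n) = n × ∏(1 - 1/p) for each prime p dividing n
φ(151) = 151 × (1 - 1/151) = 150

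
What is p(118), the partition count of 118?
1482074143

p(n) counts ways to write n as a sum of positive integers (order ignored).
Euler's pentagonal recurrence: p(k) = p(k-1) + p(k-2) - p(k-5) - p(k-7) + p(k-12) + p(k-15) - ... (offsets j(3j∓1)/2, signs ++--, p(0)=1, p(<0)=0).
DP table for k = 0..117: p(0)=1, p(1)=1, p(2)=2, p(3)=3, p(4)=5, p(5)=7, p(6)=11, p(7)=15, p(8)=22, p(9)=30, p(10)=42, p(11)=56, p(12)=77, p(13)=101, p(14)=135, p(15)=176, p(16)=231, p(17)=297, p(18)=385, p(19)=490, p(20)=627, p(21)=792, p(22)=1002, p(23)=1255, p(24)=1575, p(25)=1958, p(26)=2436, p(27)=3010, p(28)=3718, p(29)=4565, p(30)=5604, p(31)=6842, p(32)=8349, p(33)=10143, p(34)=12310, p(35)=14883, p(36)=17977, p(37)=21637, p(38)=26015, p(39)=31185, p(40)=37338, p(41)=44583, p(42)=53174, p(43)=63261, p(44)=75175, p(45)=89134, p(46)=105558, p(47)=124754, p(48)=147273, p(49)=173525, p(50)=204226, p(51)=239943, p(52)=281589, p(53)=329931, p(54)=386155, p(55)=451276, p(56)=526823, p(57)=614154, p(58)=715220, p(59)=831820, p(60)=966467, p(61)=1121505, p(62)=1300156, p(63)=1505499, p(64)=1741630, p(65)=2012558, p(66)=2323520, p(67)=2679689, p(68)=3087735, p(69)=3554345, p(70)=4087968, p(71)=4697205, p(72)=5392783, p(73)=6185689, p(74)=7089500, p(75)=8118264, p(76)=9289091, p(77)=10619863, p(78)=12132164, p(79)=13848650, p(80)=15796476, p(81)=18004327, p(82)=20506255, p(83)=23338469, p(84)=26543660, p(85)=30167357, p(86)=34262962, p(87)=38887673, p(88)=44108109, p(89)=49995925, p(90)=56634173, p(91)=64112359, p(92)=72533807, p(93)=82010177, p(94)=92669720, p(95)=104651419, p(96)=118114304, p(97)=133230930, p(98)=150198136, p(99)=169229875, p(100)=190569292, p(101)=214481126, p(102)=241265379, p(103)=271248950, p(104)=304801365, p(105)=342325709, p(106)=384276336, p(107)=431149389, p(108)=483502844, p(109)=541946240, p(110)=607163746, p(111)=679903203, p(112)=761002156, p(113)=851376628, p(114)=952050665, p(115)=1064144451, p(116)=1188908248, p(117)=1327710076.
Final step: p(118) = p(117) + p(116) - p(113) - p(111) + p(106) + p(103) - p(96) - p(92) + p(83) + p(78) - p(67) - p(61) + p(48) + p(41) - p(26) - p(18) + p(1)
= 1327710076 + 1188908248 - 851376628 - 679903203 + 384276336 + 271248950 - 118114304 - 72533807 + 23338469 + 12132164 - 2679689 - 1121505 + 147273 + 44583 - 2436 - 385 + 1
= 1482074143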